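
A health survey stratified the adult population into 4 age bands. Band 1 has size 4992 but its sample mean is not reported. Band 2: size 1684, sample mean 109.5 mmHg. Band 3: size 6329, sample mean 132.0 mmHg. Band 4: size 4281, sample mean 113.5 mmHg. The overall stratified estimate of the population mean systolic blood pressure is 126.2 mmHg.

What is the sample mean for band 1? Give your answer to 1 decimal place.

135.4

Σ Nₕx̄ₕ = N·μ, so 4992·x̄_1 = 17286·126.2 − (1684·109.5 + 6329·132.0 + 4281·113.5).
= 2181493.2 − 1505719.5 = 675773.7.
x̄_1 = 675773.7 / 4992 = 135.371... → 135.4.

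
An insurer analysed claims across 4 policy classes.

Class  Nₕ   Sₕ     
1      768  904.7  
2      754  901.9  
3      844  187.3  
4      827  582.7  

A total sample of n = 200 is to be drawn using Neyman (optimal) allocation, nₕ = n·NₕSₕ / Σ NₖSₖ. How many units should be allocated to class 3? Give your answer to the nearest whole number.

16

Σ NₕSₕ = 768·904.7 + 754·901.9 + 844·187.3 + 827·582.7 = 2014816.3.
Share for 3: 158081.2/2014816.3 = 0.07846.
n_3 = 200 × 0.07846 = 15.692... → 16.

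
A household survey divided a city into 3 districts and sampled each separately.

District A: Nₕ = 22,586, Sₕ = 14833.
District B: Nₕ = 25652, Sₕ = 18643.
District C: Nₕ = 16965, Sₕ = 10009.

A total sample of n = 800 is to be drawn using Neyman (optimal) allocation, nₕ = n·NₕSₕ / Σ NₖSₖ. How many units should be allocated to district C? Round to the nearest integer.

138

Σ NₕSₕ = 22586·14833 + 25652·18643 + 16965·10009 = 983051059.
Share for C: 169802685/983051059 = 0.17273.
n_C = 800 × 0.17273 = 138.184... → 138.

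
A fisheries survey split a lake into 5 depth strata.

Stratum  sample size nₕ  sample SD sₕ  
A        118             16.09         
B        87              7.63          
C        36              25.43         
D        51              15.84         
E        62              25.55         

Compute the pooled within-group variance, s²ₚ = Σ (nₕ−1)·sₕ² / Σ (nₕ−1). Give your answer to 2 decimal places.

Degrees of freedom: 117 + 86 + 35 + 50 + 61 = 349.
Σ(nₕ−1)sₕ² = 117·258.8881 + 86·58.2169 + 35·646.6849 + 50·250.9056 + 61·652.8025 = 110296.7651.
s²ₚ = 110296.7651 / 349 = 316.0366... → 316.04.

316.04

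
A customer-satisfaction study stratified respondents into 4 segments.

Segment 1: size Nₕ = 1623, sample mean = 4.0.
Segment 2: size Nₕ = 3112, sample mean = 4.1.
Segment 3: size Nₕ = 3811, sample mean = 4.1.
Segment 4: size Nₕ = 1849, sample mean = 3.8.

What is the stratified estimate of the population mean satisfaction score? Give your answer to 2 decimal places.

4.03

N = 1623 + 3112 + 3811 + 1849 = 10395.
Overall mean = Σ (Nₕ/N)·x̄ₕ — weight by population share, not a simple average.
Σ Nₕx̄ₕ = 1623·4.0 + 3112·4.1 + 3811·4.1 + 1849·3.8 = 6492 + 12759.2 + 15625.1 + 7026.2 = 41902.5.
Divide by N: 41902.5 / 10395 = 4.0310... → 4.03.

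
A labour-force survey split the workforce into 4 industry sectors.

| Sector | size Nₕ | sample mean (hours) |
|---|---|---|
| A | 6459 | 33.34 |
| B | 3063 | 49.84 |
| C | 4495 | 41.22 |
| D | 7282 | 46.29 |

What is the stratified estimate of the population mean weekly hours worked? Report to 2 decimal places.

41.80

N = 21299; weights Wₕ = Nₕ/N = (0.3033, 0.1438, 0.2110, 0.3419).
x̄_st = Σ Wₕ·x̄ₕ = 0.3033·33.34 + 0.1438·49.84 + 0.2110·41.22 + 0.3419·46.29 ≈ 41.8034...
→ 41.80.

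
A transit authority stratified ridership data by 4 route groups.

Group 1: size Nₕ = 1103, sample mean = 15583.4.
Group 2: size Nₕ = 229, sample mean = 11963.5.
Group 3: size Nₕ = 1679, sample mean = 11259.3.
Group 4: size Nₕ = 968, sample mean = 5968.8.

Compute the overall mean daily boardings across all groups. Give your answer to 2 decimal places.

N = 1103 + 229 + 1679 + 968 = 3979.
The stratified mean weights each stratum mean by its population share Nₕ/N.
Σ Nₕx̄ₕ = 1103·15583.4 + 229·11963.5 + 1679·11259.3 + 968·5968.8 = 17188490.2 + 2739641.5 + 18904364.7 + 5777798.4 = 44610294.8.
Divide by N: 44610294.8 / 3979 = 11211.4337... → 11211.43.

11211.43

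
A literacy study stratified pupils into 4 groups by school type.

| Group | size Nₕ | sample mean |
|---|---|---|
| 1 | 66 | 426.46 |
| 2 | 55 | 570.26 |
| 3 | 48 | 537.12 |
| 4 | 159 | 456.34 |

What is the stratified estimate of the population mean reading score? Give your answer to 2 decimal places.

481.25

N = 66 + 55 + 48 + 159 = 328.
The stratified mean weights each stratum mean by its population share Nₕ/N.
Σ Nₕx̄ₕ = 66·426.46 + 55·570.26 + 48·537.12 + 159·456.34 = 28146.36 + 31364.3 + 25781.76 + 72558.06 = 157850.48.
Divide by N: 157850.48 / 328 = 481.2515... → 481.25.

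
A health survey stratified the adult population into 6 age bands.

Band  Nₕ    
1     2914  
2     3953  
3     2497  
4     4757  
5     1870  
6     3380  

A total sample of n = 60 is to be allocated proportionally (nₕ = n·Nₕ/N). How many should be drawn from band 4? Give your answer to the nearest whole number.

N = 2914 + 3953 + 2497 + 4757 + 1870 + 3380 = 19371.
n_4 = 60·4757/19371 = 14.734... → 15.

15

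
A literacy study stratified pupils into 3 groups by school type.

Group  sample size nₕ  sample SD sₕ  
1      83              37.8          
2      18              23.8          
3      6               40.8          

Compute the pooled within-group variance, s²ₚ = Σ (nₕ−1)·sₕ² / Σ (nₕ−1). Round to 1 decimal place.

1299.2

Degrees of freedom: 82 + 17 + 5 = 104.
Σ(nₕ−1)sₕ² = 82·1428.84 + 17·566.44 + 5·1664.64 = 135117.56.
s²ₚ = 135117.56 / 104 = 1299.207... → 1299.2.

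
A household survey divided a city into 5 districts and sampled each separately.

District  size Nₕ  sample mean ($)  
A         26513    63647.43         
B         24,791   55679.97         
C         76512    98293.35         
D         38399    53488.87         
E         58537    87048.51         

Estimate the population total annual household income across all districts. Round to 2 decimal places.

Estimate total by summing Nₕ·x̄ₕ over strata.
26513·63647.43 + 24791·55679.97 + 76512·98293.35 + 38399·53488.87 + 58537·87048.51 = 1687484311.59 + 1380362136.27 + 7520620795.2 + 2053919119.13 + 5095558629.87 = 17737944992.06.

17737944992.06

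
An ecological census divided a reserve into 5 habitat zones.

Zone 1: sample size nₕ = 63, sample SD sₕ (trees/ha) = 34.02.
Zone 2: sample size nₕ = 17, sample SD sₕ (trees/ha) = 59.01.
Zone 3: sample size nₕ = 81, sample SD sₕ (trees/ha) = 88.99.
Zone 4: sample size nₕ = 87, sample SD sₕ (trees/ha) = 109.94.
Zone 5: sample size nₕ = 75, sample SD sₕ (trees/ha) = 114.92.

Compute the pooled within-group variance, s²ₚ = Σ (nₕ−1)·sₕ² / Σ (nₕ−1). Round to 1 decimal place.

Degrees of freedom: 62 + 16 + 80 + 86 + 74 = 318.
Σ(nₕ−1)sₕ² = 62·1157.3604 + 16·3482.1801 + 80·7919.2201 + 86·12086.8036 + 74·13206.6064 = 2777762.8176.
s²ₚ = 2777762.8176 / 318 = 8735.103... → 8735.1.

8735.1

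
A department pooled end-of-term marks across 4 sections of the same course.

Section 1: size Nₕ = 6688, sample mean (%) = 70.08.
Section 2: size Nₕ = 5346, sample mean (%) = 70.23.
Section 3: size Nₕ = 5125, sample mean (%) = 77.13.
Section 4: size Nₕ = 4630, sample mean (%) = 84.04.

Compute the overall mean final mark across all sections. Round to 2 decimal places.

x̄_st = (Σ Nₕx̄ₕ) / (Σ Nₕ) = (6688·70.08 + 5346·70.23 + 5125·77.13 + 4630·84.04) / 21789
= 1628541.07 / 21789 = 74.7414... → 74.74.

74.74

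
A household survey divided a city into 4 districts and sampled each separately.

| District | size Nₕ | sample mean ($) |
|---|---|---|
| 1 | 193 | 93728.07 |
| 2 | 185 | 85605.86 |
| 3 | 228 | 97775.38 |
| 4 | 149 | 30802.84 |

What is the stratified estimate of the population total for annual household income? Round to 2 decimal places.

60809011.41

Estimate total by summing Nₕ·x̄ₕ over strata.
193·93728.07 + 185·85605.86 + 228·97775.38 + 149·30802.84 = 18089517.51 + 15837084.1 + 22292786.64 + 4589623.16 = 60809011.41.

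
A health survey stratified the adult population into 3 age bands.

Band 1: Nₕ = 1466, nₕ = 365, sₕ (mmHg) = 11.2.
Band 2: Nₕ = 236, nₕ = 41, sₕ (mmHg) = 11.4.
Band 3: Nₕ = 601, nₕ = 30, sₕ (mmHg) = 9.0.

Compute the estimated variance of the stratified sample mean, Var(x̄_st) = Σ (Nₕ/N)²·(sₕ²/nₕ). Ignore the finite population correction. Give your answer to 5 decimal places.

N = 2303. Term for each stratum: Wₕ²sₕ²/nₕ.
Var(x̄_st) = 0.13925899 + 0.03328603 + 0.18387591 = 0.35642093 → 0.35642.

0.35642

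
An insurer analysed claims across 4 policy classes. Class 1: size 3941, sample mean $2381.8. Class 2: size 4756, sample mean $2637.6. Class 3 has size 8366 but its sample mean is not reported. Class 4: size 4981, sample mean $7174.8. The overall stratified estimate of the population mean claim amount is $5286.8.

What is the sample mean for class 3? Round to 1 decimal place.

7037.2

N = 3941 + 4756 + 8366 + 4981 = 22044.
Overall total = μ·N = 5286.8·22044 = 116542219.2.
Subtract the known strata: 3941·2381.8 + 4756·2637.6 + 4981·7174.8 = 57668778.2.
Remaining total for class 3: 116542219.2 − 57668778.2 = 58873441.
Divide by its size: 58873441 / 8366 = 7037.227... → 7037.2.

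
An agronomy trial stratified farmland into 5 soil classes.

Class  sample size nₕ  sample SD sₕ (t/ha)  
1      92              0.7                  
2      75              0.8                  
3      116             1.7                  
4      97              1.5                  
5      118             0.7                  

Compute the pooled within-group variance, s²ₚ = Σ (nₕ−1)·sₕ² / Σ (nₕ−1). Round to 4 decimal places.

1: (92−1)·0.7² = 91·0.49 = 44.59
2: (75−1)·0.8² = 74·0.64 = 47.36
3: (116−1)·1.7² = 115·2.89 = 332.35
4: (97−1)·1.5² = 96·2.25 = 216
5: (118−1)·0.7² = 117·0.49 = 57.33
Numerator = 697.63; denominator = Σ(nₕ−1) = 493.
s²ₚ = 697.63/493 = 1.415071... → 1.4151.

1.4151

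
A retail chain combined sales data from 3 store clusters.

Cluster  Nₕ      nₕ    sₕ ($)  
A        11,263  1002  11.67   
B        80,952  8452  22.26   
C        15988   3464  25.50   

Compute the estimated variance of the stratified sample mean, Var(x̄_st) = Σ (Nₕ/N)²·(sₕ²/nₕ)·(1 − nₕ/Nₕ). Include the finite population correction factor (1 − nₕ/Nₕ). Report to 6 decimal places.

0.033941

N = 108203; Wₕ = Nₕ/N.
cluster A: (11263/108203)²·11.67²/1002·(1 − 1002/11263) = 0.001341650
cluster B: (80952/108203)²·22.26²/8452·(1 − 8452/80952) = 0.029388527
cluster C: (15988/108203)²·25.50²/3464·(1 − 3464/15988) = 0.003210414
Sum = 0.033940591 → 0.033941.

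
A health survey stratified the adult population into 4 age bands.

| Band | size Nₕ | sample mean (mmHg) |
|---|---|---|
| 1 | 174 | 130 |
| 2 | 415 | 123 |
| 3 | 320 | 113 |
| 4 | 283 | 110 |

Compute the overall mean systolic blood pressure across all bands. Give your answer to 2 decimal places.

N = 174 + 415 + 320 + 283 = 1192.
Overall mean = Σ (Nₕ/N)·x̄ₕ — weight by population share, not a simple average.
Σ Nₕx̄ₕ = 174·130 + 415·123 + 320·113 + 283·110 = 22620 + 51045 + 36160 + 31130 = 140955.
Divide by N: 140955 / 1192 = 118.2508... → 118.25.

118.25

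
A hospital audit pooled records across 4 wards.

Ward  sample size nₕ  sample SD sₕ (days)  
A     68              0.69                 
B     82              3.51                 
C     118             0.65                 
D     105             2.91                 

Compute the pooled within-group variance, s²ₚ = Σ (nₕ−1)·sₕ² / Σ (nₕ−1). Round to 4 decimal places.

Degrees of freedom: 67 + 81 + 117 + 104 = 369.
Σ(nₕ−1)sₕ² = 67·0.4761 + 81·12.3201 + 117·0.4225 + 104·8.4681 = 1959.9417.
s²ₚ = 1959.9417 / 369 = 5.311495... → 5.3115.

5.3115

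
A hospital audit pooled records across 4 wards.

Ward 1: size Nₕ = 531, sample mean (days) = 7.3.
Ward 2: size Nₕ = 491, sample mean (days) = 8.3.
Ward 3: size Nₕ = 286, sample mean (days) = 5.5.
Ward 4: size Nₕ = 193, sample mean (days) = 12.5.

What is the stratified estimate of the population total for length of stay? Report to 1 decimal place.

1: 531·7.3 = 3876.3
2: 491·8.3 = 4075.3
3: 286·5.5 = 1573
4: 193·12.5 = 2412.5
τ̂ = Σ Nₕx̄ₕ = 11937.1.

11937.1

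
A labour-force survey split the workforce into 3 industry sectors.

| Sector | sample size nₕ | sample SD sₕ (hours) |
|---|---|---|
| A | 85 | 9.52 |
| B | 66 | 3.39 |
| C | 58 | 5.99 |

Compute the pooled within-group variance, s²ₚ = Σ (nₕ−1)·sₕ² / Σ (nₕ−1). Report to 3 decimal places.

50.510

A: (85−1)·9.52² = 84·90.6304 = 7612.9536
B: (66−1)·3.39² = 65·11.4921 = 746.9865
C: (58−1)·5.99² = 57·35.8801 = 2045.1657
Numerator = 10405.1058; denominator = Σ(nₕ−1) = 206.
s²ₚ = 10405.1058/206 = 50.51022... → 50.510.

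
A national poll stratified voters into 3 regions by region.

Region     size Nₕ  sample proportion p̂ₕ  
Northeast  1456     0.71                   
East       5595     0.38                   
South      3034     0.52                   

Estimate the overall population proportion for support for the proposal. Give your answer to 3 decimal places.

N = 1456 + 5595 + 3034 = 10085.
Overall proportion = Σ (Nₕ/N)·p̂ₕ.
Σ Nₕp̂ₕ = 1033.76 + 2126.1 + 1577.68 = 4737.54.
4737.54 / 10085 = 0.46976... → 0.470.

0.470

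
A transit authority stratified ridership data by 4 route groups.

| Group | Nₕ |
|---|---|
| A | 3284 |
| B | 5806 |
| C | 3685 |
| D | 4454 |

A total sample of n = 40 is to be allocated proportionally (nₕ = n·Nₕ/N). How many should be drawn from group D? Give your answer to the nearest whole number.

Share of group D = 4454/17229 = 0.25852.
Allocate 40 × 0.25852 = 10.341... → 10.

10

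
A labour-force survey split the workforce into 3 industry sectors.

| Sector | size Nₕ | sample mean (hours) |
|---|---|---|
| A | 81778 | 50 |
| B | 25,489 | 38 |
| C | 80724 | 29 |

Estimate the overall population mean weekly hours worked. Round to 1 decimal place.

39.4

x̄_st = (Σ Nₕx̄ₕ) / (Σ Nₕ) = (81778·50 + 25489·38 + 80724·29) / 187991
= 7398478 / 187991 = 39.355... → 39.4.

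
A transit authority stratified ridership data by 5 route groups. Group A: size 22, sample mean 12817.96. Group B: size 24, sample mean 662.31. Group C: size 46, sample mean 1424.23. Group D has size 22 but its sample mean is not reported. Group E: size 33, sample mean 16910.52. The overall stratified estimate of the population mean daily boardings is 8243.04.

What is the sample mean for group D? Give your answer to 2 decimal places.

13194.30

N = 22 + 24 + 46 + 22 + 33 = 147.
Overall total = μ·N = 8243.04·147 = 1211726.88.
Subtract the known strata: 22·12817.96 + 24·662.31 + 46·1424.23 + 33·16910.52 = 921452.3.
Remaining total for group D: 1211726.88 − 921452.3 = 290274.58.
Divide by its size: 290274.58 / 22 = 13194.2991... → 13194.30.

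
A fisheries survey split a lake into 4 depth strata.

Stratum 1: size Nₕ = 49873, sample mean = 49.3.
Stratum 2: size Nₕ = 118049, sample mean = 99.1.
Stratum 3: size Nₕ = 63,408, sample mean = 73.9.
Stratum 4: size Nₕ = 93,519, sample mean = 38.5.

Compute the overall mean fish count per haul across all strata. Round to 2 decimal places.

N = 324849; weights Wₕ = Nₕ/N = (0.1535, 0.3634, 0.1952, 0.2879).
x̄_st = Σ Wₕ·x̄ₕ = 0.1535·49.3 + 0.3634·99.1 + 0.1952·73.9 + 0.2879·38.5 ≈ 69.0897...
→ 69.09.

69.09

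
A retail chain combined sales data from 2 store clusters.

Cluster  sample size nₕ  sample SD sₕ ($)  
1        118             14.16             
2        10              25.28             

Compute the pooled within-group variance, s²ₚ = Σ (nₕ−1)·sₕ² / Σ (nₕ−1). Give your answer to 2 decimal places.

231.83

Degrees of freedom: 117 + 9 = 126.
Σ(nₕ−1)sₕ² = 117·200.5056 + 9·639.0784 = 29210.8608.
s²ₚ = 29210.8608 / 126 = 231.8322... → 231.83.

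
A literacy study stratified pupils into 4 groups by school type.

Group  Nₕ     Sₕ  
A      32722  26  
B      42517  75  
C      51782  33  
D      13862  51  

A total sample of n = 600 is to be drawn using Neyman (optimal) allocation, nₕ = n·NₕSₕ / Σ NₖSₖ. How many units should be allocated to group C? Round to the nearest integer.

159

Σ NₕSₕ = 32722·26 + 42517·75 + 51782·33 + 13862·51 = 6455315.
Share for C: 1708806/6455315 = 0.26471.
n_C = 600 × 0.26471 = 158.828... → 159.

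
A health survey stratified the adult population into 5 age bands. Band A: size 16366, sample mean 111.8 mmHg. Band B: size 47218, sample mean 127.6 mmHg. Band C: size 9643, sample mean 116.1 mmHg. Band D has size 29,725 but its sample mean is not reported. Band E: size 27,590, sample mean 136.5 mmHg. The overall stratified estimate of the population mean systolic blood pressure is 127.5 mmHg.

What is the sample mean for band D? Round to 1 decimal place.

131.3

N = 16366 + 47218 + 9643 + 29725 + 27590 = 130542.
Overall total = μ·N = 127.5·130542 = 16644105.
Subtract the known strata: 16366·111.8 + 47218·127.6 + 9643·116.1 + 27590·136.5 = 12740322.9.
Remaining total for band D: 16644105 − 12740322.9 = 3903782.1.
Divide by its size: 3903782.1 / 29725 = 131.330... → 131.3.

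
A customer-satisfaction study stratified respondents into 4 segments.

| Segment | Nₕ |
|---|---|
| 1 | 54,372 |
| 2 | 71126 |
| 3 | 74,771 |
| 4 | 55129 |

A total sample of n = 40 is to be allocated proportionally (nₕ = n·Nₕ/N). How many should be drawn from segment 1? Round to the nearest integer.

9

Share of segment 1 = 54372/255398 = 0.21289.
Allocate 40 × 0.21289 = 8.516... → 9.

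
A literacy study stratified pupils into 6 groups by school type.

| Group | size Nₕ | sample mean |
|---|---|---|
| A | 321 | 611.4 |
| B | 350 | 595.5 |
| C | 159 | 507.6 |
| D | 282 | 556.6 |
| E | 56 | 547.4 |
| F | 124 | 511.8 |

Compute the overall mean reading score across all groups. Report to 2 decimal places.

N = 1292; weights Wₕ = Nₕ/N = (0.2485, 0.2709, 0.1231, 0.2183, 0.0433, 0.0960).
x̄_st = Σ Wₕ·x̄ₕ = 0.2485·611.4 + 0.2709·595.5 + 0.1231·507.6 + 0.2183·556.6 + 0.0433·547.4 + 0.0960·511.8 ≈ 570.0245...
→ 570.02.

570.02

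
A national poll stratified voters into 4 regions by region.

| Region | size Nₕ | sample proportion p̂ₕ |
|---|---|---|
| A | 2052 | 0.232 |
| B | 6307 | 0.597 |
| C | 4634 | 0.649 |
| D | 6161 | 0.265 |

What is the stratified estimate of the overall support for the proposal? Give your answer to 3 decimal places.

N = 2052 + 6307 + 4634 + 6161 = 19154.
Overall proportion = Σ (Nₕ/N)·p̂ₕ.
Σ Nₕp̂ₕ = 476.064 + 3765.279 + 3007.466 + 1632.665 = 8881.474.
8881.474 / 19154 = 0.46369... → 0.464.

0.464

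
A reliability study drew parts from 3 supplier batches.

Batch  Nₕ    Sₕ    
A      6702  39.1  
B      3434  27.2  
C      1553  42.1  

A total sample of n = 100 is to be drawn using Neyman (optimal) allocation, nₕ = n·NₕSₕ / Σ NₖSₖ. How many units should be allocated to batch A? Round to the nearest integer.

62

Σ NₕSₕ = 6702·39.1 + 3434·27.2 + 1553·42.1 = 420834.3.
Share for A: 262048.2/420834.3 = 0.62269.
n_A = 100 × 0.62269 = 62.269... → 62.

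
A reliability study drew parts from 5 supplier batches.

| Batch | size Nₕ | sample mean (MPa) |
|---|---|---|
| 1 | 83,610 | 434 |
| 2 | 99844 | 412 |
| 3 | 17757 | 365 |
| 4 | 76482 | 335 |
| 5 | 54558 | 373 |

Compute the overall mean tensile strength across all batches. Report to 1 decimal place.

390.9

N = 332251; weights Wₕ = Nₕ/N = (0.2516, 0.3005, 0.0534, 0.2302, 0.1642).
x̄_st = Σ Wₕ·x̄ₕ = 0.2516·434 + 0.3005·412 + 0.0534·365 + 0.2302·335 + 0.1642·373 ≈ 390.895...
→ 390.9.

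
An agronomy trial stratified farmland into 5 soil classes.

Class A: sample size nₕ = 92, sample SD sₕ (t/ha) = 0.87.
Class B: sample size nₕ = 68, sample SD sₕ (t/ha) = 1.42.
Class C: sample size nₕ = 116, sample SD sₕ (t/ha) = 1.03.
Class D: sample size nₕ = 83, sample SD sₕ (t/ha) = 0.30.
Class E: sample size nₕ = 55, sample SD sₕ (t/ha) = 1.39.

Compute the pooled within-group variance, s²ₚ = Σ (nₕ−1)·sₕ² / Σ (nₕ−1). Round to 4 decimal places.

1.0702

Degrees of freedom: 91 + 67 + 115 + 82 + 54 = 409.
Σ(nₕ−1)sₕ² = 91·0.7569 + 67·2.0164 + 115·1.0609 + 82·0.09 + 54·1.9321 = 437.6936.
s²ₚ = 437.6936 / 409 = 1.070156... → 1.0702.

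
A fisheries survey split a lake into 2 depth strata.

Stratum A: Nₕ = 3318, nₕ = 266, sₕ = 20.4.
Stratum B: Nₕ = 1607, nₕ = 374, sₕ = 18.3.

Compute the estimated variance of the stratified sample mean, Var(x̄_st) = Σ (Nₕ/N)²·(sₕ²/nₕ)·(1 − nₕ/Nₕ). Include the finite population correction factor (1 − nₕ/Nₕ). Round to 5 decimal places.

0.72632

N = 4925; Wₕ = Nₕ/N.
stratum A: (3318/4925)²·20.4²/266·(1 − 266/3318) = 0.65317137
stratum B: (1607/4925)²·18.3²/374·(1 − 374/1607) = 0.07314709
Sum = 0.72631846 → 0.72632.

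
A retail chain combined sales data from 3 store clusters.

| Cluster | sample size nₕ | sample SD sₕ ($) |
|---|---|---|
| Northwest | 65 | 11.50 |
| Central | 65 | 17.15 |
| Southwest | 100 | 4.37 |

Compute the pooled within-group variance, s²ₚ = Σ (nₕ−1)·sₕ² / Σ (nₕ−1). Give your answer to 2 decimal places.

Northwest: (65−1)·11.50² = 64·132.25 = 8464
Central: (65−1)·17.15² = 64·294.1225 = 18823.84
Southwest: (100−1)·4.37² = 99·19.0969 = 1890.5931
Numerator = 29178.4331; denominator = Σ(nₕ−1) = 227.
s²ₚ = 29178.4331/227 = 128.5394... → 128.54.

128.54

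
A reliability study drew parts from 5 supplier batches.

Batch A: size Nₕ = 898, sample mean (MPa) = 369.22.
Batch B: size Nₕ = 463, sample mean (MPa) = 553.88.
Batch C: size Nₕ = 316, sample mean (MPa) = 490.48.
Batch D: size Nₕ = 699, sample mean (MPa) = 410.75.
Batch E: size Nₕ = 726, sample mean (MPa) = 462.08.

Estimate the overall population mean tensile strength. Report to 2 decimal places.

440.23

N = 3102; weights Wₕ = Nₕ/N = (0.2895, 0.1493, 0.1019, 0.2253, 0.2340).
x̄_st = Σ Wₕ·x̄ₕ = 0.2895·369.22 + 0.1493·553.88 + 0.1019·490.48 + 0.2253·410.75 + 0.2340·462.08 ≈ 440.2263...
→ 440.23.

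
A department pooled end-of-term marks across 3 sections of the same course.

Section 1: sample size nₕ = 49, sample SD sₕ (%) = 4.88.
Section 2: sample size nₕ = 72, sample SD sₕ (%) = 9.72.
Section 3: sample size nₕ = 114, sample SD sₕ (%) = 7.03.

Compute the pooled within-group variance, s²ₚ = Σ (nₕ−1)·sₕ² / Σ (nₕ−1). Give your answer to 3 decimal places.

Degrees of freedom: 48 + 71 + 113 = 232.
Σ(nₕ−1)sₕ² = 48·23.8144 + 71·94.4784 + 113·49.4209 = 13435.6193.
s²ₚ = 13435.6193 / 232 = 57.91215... → 57.912.

57.912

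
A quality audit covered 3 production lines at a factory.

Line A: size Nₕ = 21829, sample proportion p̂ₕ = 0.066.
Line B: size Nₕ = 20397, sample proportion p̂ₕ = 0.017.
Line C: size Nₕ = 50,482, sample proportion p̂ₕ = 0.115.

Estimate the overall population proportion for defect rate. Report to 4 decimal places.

0.0819

N = 21829 + 20397 + 50482 = 92708.
Overall proportion = Σ (Nₕ/N)·p̂ₕ.
Σ Nₕp̂ₕ = 1440.714 + 346.749 + 5805.43 = 7592.893.
7592.893 / 92708 = 0.081901... → 0.0819.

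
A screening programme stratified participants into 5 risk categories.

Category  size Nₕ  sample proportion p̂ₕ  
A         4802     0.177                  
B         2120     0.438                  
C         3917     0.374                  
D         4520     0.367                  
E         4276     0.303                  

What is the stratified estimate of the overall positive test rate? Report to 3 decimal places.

N = 4802 + 2120 + 3917 + 4520 + 4276 = 19635.
Overall proportion = Σ (Nₕ/N)·p̂ₕ.
Σ Nₕp̂ₕ = 849.954 + 928.56 + 1464.958 + 1658.84 + 1295.628 = 6197.94.
6197.94 / 19635 = 0.31566... → 0.316.

0.316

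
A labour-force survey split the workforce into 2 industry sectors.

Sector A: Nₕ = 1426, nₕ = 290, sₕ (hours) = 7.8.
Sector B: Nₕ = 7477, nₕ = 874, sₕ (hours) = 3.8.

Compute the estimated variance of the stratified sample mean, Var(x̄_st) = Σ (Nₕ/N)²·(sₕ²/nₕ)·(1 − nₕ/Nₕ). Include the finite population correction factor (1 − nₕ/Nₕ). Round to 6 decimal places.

0.014578

N = 8903; Wₕ = Nₕ/N.
sector A: (1426/8903)²·7.8²/290·(1 − 290/1426) = 0.004287620
sector B: (7477/8903)²·3.8²/874·(1 − 874/7477) = 0.010290861
Sum = 0.014578481 → 0.014578.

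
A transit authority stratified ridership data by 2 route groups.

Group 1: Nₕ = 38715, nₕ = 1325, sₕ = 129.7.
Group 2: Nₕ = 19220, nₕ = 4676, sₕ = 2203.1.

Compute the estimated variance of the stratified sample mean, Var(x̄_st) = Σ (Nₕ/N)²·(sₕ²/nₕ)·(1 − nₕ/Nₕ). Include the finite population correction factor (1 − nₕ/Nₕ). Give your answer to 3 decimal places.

N = 57935; Wₕ = Nₕ/N.
group 1: (38715/57935)²·129.7²/1325·(1 − 1325/38715) = 5.475412
group 2: (19220/57935)²·2203.1²/4676·(1 − 4676/19220) = 86.446844
Sum = 91.922256 → 91.922.

91.922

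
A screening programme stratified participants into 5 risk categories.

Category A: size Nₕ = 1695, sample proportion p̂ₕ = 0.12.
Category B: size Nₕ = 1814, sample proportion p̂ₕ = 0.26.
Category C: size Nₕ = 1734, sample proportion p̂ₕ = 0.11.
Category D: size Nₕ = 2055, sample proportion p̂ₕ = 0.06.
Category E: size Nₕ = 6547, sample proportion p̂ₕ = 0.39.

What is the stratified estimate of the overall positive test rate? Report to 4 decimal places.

0.2559

Wₕ = Nₕ/N with N = 13845: 0.1224, 0.1310, 0.1252, 0.1484, 0.4729.
p̂_st = 0.1224·0.12 + 0.1310·0.26 + 0.1252·0.11 + 0.1484·0.06 + 0.4729·0.39 ≈ 0.255862... → 0.2559.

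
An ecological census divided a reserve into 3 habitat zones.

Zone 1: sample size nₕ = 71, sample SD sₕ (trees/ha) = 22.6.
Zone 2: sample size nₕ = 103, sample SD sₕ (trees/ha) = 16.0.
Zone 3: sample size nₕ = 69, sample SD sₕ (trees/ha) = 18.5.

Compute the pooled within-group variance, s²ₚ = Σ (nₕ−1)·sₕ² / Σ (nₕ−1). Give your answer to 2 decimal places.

1: (71−1)·22.6² = 70·510.76 = 35753.2
2: (103−1)·16.0² = 102·256 = 26112
3: (69−1)·18.5² = 68·342.25 = 23273
Numerator = 85138.2; denominator = Σ(nₕ−1) = 240.
s²ₚ = 85138.2/240 = 354.7425 → 354.74.

354.74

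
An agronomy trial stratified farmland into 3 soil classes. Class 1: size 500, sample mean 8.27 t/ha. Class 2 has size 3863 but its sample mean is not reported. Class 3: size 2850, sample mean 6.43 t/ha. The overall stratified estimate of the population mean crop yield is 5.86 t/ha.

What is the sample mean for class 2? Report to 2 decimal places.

5.13

N = 500 + 3863 + 2850 = 7213.
Overall total = μ·N = 5.86·7213 = 42268.18.
Subtract the known strata: 500·8.27 + 2850·6.43 = 22460.5.
Remaining total for class 2: 42268.18 − 22460.5 = 19807.68.
Divide by its size: 19807.68 / 3863 = 5.1275... → 5.13.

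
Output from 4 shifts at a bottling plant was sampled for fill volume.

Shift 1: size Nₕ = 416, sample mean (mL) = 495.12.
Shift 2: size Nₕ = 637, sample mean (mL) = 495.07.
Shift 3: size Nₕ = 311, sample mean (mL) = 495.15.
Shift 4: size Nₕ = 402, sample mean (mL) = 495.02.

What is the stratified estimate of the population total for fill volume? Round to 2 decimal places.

Population total = Σ Nₕ·x̄ₕ (each stratum's size times its mean).
416·495.12 + 637·495.07 + 311·495.15 + 402·495.02 = 205969.92 + 315359.59 + 153991.65 + 198998.04 = 874319.20.

874319.20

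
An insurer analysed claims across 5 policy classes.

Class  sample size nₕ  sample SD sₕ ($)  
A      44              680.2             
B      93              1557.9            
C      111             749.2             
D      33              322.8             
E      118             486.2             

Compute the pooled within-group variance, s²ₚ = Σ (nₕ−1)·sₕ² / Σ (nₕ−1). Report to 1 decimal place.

A: (44−1)·680.2² = 43·462672.04 = 19894897.72
B: (93−1)·1557.9² = 92·2427052.41 = 223288821.72
C: (111−1)·749.2² = 110·561300.64 = 61743070.4
D: (33−1)·322.8² = 32·104199.84 = 3334394.88
E: (118−1)·486.2² = 117·236390.44 = 27657681.48
Numerator = 335918866.2; denominator = Σ(nₕ−1) = 394.
s²ₚ = 335918866.2/394 = 852585.955... → 852586.0.

852586.0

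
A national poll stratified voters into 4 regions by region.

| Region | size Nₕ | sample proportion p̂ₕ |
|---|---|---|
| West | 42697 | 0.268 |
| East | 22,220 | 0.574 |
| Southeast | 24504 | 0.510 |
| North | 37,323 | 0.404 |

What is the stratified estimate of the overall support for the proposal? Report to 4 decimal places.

0.4085

Wₕ = Nₕ/N with N = 126744: 0.3369, 0.1753, 0.1933, 0.2945.
p̂_st = 0.3369·0.268 + 0.1753·0.574 + 0.1933·0.510 + 0.2945·0.404 ≈ 0.408482... → 0.4085.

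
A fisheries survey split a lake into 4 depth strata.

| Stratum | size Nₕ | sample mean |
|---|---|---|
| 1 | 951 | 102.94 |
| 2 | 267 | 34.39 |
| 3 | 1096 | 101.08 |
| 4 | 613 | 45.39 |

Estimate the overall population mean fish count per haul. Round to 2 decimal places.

N = 2927; weights Wₕ = Nₕ/N = (0.3249, 0.0912, 0.3744, 0.2094).
x̄_st = Σ Wₕ·x̄ₕ = 0.3249·102.94 + 0.0912·34.39 + 0.3744·101.08 + 0.2094·45.39 ≈ 83.9378...
→ 83.94.

83.94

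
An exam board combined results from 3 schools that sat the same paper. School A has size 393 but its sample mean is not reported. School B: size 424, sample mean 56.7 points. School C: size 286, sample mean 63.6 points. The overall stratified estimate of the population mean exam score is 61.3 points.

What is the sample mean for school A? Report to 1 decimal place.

64.6

N = 393 + 424 + 286 = 1103.
Overall total = μ·N = 61.3·1103 = 67613.9.
Subtract the known strata: 424·56.7 + 286·63.6 = 42230.4.
Remaining total for school A: 67613.9 − 42230.4 = 25383.5.
Divide by its size: 25383.5 / 393 = 64.589... → 64.6.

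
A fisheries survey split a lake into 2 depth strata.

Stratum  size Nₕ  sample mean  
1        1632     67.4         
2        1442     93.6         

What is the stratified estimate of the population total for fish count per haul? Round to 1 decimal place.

244968.0

1: 1632·67.4 = 109996.8
2: 1442·93.6 = 134971.2
τ̂ = Σ Nₕx̄ₕ = 244968.0.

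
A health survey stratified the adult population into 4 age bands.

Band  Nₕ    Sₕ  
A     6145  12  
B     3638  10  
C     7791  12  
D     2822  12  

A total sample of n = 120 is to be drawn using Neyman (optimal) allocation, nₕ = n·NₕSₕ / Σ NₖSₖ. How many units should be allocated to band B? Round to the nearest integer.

Σ NₕSₕ = 6145·12 + 3638·10 + 7791·12 + 2822·12 = 237476.
Share for B: 36380/237476 = 0.15319.
n_B = 120 × 0.15319 = 18.383... → 18.

18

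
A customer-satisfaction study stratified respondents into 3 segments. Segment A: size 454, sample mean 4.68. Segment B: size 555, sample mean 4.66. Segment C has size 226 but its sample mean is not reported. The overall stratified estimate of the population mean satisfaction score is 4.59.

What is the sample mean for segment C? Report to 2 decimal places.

4.24

N = 454 + 555 + 226 = 1235.
Overall total = μ·N = 4.59·1235 = 5668.65.
Subtract the known strata: 454·4.68 + 555·4.66 = 4711.02.
Remaining total for segment C: 5668.65 − 4711.02 = 957.63.
Divide by its size: 957.63 / 226 = 4.2373... → 4.24.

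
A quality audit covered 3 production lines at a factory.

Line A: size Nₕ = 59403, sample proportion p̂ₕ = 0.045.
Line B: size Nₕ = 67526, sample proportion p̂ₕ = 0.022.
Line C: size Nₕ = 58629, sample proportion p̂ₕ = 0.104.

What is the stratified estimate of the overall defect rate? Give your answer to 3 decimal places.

N = 59403 + 67526 + 58629 = 185558.
Overall proportion = Σ (Nₕ/N)·p̂ₕ.
Σ Nₕp̂ₕ = 2673.135 + 1485.572 + 6097.416 = 10256.123.
10256.123 / 185558 = 0.05527... → 0.055.

0.055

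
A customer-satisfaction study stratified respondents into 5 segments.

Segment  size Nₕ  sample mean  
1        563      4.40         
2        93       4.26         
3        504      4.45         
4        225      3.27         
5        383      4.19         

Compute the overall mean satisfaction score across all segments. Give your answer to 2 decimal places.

4.22

x̄_st = (Σ Nₕx̄ₕ) / (Σ Nₕ) = (563·4.40 + 93·4.26 + 504·4.45 + 225·3.27 + 383·4.19) / 1768
= 7456.7 / 1768 = 4.2176... → 4.22.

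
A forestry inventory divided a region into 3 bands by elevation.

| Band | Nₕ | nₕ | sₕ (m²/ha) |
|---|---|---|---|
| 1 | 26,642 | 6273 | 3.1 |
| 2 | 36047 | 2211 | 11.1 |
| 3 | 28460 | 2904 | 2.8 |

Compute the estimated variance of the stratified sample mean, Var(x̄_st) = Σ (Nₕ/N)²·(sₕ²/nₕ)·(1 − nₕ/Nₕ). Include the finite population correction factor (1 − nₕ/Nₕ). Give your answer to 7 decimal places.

N = 91149; Wₕ = Nₕ/N.
band 1: (26642/91149)²·3.1²/6273·(1 − 6273/26642) = 0.0001000647
band 2: (36047/91149)²·11.1²/2211·(1 − 2211/36047) = 0.0081809086
band 3: (28460/91149)²·2.8²/2904·(1 − 2904/28460) = 0.0002363434
Sum = 0.0085173167 → 0.0085173.

0.0085173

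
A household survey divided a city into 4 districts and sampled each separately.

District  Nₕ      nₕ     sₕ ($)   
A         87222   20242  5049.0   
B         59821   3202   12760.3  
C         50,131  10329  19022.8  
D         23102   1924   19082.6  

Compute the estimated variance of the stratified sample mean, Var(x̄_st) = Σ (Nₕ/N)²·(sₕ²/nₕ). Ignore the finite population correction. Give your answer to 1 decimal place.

7844.2

N = 220276; Wₕ = Nₕ/N.
district A: (87222/220276)²·5049.0²/20242 = 197.4581
district B: (59821/220276)²·12760.3²/3202 = 3750.3640
district C: (50131/220276)²·19022.8²/10329 = 1814.5502
district D: (23102/220276)²·19082.6²/1924 = 2081.7800
Sum = 7844.1522 → 7844.2.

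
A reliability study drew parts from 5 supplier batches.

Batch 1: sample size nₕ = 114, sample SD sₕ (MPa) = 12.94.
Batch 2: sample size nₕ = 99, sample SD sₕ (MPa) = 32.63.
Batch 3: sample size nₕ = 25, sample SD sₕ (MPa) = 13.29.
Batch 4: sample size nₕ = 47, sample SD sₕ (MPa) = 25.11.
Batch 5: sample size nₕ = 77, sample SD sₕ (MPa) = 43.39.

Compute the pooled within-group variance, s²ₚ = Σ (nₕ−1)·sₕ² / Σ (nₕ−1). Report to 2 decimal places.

839.19

Degrees of freedom: 113 + 98 + 24 + 46 + 76 = 357.
Σ(nₕ−1)sₕ² = 113·167.4436 + 98·1064.7169 + 24·176.6241 + 46·630.5121 + 76·1882.6921 = 299590.5176.
s²ₚ = 299590.5176 / 357 = 839.1891... → 839.19.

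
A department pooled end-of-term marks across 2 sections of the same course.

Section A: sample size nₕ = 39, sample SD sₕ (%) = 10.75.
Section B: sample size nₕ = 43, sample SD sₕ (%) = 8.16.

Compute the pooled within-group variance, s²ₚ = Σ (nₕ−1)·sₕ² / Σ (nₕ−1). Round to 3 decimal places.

Degrees of freedom: 38 + 42 = 80.
Σ(nₕ−1)sₕ² = 38·115.5625 + 42·66.5856 = 7187.9702.
s²ₚ = 7187.9702 / 80 = 89.84963... → 89.850.

89.850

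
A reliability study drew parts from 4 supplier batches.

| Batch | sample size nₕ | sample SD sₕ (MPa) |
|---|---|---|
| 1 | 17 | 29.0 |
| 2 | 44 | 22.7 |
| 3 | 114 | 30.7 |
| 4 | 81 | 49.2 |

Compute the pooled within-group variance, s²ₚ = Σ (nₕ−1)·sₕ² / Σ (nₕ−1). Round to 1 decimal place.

1332.4

1: (17−1)·29.0² = 16·841 = 13456
2: (44−1)·22.7² = 43·515.29 = 22157.47
3: (114−1)·30.7² = 113·942.49 = 106501.37
4: (81−1)·49.2² = 80·2420.64 = 193651.2
Numerator = 335766.04; denominator = Σ(nₕ−1) = 252.
s²ₚ = 335766.04/252 = 1332.405... → 1332.4.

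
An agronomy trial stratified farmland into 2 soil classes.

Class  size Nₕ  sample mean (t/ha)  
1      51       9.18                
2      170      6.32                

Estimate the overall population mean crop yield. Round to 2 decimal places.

6.98

x̄_st = (Σ Nₕx̄ₕ) / (Σ Nₕ) = (51·9.18 + 170·6.32) / 221
= 1542.58 / 221 = 6.98 → 6.98.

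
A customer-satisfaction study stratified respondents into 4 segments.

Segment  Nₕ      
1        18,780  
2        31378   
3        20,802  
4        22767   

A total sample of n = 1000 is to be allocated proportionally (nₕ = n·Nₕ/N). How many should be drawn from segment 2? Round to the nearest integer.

335

N = 18780 + 31378 + 20802 + 22767 = 93727.
n_2 = 1000·31378/93727 = 334.781... → 335.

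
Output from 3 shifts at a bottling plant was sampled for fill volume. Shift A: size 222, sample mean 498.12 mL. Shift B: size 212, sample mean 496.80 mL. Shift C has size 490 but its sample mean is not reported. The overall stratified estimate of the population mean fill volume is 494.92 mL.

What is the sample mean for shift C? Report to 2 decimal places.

N = 222 + 212 + 490 = 924.
Overall total = μ·N = 494.92·924 = 457306.08.
Subtract the known strata: 222·498.12 + 212·496.80 = 215904.24.
Remaining total for shift C: 457306.08 − 215904.24 = 241401.84.
Divide by its size: 241401.84 / 490 = 492.6568... → 492.66.

492.66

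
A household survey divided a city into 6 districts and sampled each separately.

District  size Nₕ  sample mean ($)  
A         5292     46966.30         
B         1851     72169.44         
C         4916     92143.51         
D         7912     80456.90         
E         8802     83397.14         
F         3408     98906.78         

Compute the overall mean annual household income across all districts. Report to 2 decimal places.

N = 32181; weights Wₕ = Nₕ/N = (0.1644, 0.0575, 0.1528, 0.2459, 0.2735, 0.1059).
x̄_st = Σ Wₕ·x̄ₕ = 0.1644·46966.30 + 0.0575·72169.44 + 0.1528·92143.51 + 0.2459·80456.90 + 0.2735·83397.14 + 0.1059·98906.78 ≈ 79016.1808...
→ 79016.18.

79016.18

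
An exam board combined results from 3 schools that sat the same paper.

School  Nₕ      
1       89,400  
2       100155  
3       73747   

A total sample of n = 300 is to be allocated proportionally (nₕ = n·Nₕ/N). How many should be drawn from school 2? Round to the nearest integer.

Share of school 2 = 100155/263302 = 0.38038.
Allocate 300 × 0.38038 = 114.114... → 114.

114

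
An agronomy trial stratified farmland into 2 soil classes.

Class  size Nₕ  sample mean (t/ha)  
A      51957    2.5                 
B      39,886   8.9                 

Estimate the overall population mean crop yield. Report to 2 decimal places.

N = 91843; weights Wₕ = Nₕ/N = (0.5657, 0.4343).
x̄_st = Σ Wₕ·x̄ₕ = 0.5657·2.5 + 0.4343·8.9 ≈ 5.2794...
→ 5.28.

5.28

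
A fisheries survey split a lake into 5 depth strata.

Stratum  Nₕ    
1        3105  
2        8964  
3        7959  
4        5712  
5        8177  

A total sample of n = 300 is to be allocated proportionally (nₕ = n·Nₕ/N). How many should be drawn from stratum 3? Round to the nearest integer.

Share of stratum 3 = 7959/33917 = 0.23466.
Allocate 300 × 0.23466 = 70.398... → 70.

70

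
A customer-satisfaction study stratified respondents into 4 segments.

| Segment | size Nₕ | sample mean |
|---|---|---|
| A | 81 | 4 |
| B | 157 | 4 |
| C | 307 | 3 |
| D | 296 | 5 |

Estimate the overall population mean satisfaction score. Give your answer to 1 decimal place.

4.0

N = 81 + 157 + 307 + 296 = 841.
Overall mean = Σ (Nₕ/N)·x̄ₕ — weight by population share, not a simple average.
Σ Nₕx̄ₕ = 81·4 + 157·4 + 307·3 + 296·5 = 324 + 628 + 921 + 1480 = 3353.
Divide by N: 3353 / 841 = 3.987... → 4.0.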